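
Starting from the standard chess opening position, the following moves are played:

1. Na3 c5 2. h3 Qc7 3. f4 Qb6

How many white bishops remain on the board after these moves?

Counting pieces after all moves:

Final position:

  a b c d e f g h
  ─────────────────
8│♜ ♞ ♝ · ♚ ♝ ♞ ♜│8
7│♟ ♟ · ♟ ♟ ♟ ♟ ♟│7
6│· ♛ · · · · · ·│6
5│· · ♟ · · · · ·│5
4│· · · · · ♙ · ·│4
3│♘ · · · · · · ♙│3
2│♙ ♙ ♙ ♙ ♙ · ♙ ·│2
1│♖ · ♗ ♕ ♔ ♗ ♘ ♖│1
  ─────────────────
  a b c d e f g h


2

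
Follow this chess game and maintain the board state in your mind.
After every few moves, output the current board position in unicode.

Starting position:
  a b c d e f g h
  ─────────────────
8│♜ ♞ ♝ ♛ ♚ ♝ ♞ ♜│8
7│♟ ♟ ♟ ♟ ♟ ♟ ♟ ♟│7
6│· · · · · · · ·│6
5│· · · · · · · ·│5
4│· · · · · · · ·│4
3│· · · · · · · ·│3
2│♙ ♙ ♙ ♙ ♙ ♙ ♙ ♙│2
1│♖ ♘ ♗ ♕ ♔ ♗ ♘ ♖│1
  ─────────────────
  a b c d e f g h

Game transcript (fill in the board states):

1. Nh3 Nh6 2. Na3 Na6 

  a b c d e f g h
  ─────────────────
8│♜ · ♝ ♛ ♚ ♝ · ♜│8
7│♟ ♟ ♟ ♟ ♟ ♟ ♟ ♟│7
6│♞ · · · · · · ♞│6
5│· · · · · · · ·│5
4│· · · · · · · ·│4
3│♘ · · · · · · ♘│3
2│♙ ♙ ♙ ♙ ♙ ♙ ♙ ♙│2
1│♖ · ♗ ♕ ♔ ♗ · ♖│1
  ─────────────────
  a b c d e f g h

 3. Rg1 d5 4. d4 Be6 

  a b c d e f g h
  ─────────────────
8│♜ · · ♛ ♚ ♝ · ♜│8
7│♟ ♟ ♟ · ♟ ♟ ♟ ♟│7
6│♞ · · · ♝ · · ♞│6
5│· · · ♟ · · · ·│5
4│· · · ♙ · · · ·│4
3│♘ · · · · · · ♘│3
2│♙ ♙ ♙ · ♙ ♙ ♙ ♙│2
1│♖ · ♗ ♕ ♔ ♗ ♖ ·│1
  ─────────────────
  a b c d e f g h

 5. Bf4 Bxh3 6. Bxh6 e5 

  a b c d e f g h
  ─────────────────
8│♜ · · ♛ ♚ ♝ · ♜│8
7│♟ ♟ ♟ · · ♟ ♟ ♟│7
6│♞ · · · · · · ♗│6
5│· · · ♟ ♟ · · ·│5
4│· · · ♙ · · · ·│4
3│♘ · · · · · · ♝│3
2│♙ ♙ ♙ · ♙ ♙ ♙ ♙│2
1│♖ · · ♕ ♔ ♗ ♖ ·│1
  ─────────────────
  a b c d e f g h

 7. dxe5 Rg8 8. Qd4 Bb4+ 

  a b c d e f g h
  ─────────────────
8│♜ · · ♛ ♚ · ♜ ·│8
7│♟ ♟ ♟ · · ♟ ♟ ♟│7
6│♞ · · · · · · ♗│6
5│· · · ♟ ♙ · · ·│5
4│· ♝ · ♕ · · · ·│4
3│♘ · · · · · · ♝│3
2│♙ ♙ ♙ · ♙ ♙ ♙ ♙│2
1│♖ · · · ♔ ♗ ♖ ·│1
  ─────────────────
  a b c d e f g h

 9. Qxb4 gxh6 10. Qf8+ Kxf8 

  a b c d e f g h
  ─────────────────
8│♜ · · ♛ · ♚ ♜ ·│8
7│♟ ♟ ♟ · · ♟ · ♟│7
6│♞ · · · · · · ♟│6
5│· · · ♟ ♙ · · ·│5
4│· · · · · · · ·│4
3│♘ · · · · · · ♝│3
2│♙ ♙ ♙ · ♙ ♙ ♙ ♙│2
1│♖ · · · ♔ ♗ ♖ ·│1
  ─────────────────
  a b c d e f g h



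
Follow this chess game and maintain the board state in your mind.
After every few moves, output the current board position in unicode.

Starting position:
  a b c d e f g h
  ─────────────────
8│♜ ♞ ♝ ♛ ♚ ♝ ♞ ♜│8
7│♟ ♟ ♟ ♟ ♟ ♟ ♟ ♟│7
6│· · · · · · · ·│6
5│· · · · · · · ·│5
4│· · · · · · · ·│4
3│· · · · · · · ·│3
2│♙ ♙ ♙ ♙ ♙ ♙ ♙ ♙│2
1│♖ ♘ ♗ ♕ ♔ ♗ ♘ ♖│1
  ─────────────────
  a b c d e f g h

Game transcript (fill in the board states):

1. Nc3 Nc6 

  a b c d e f g h
  ─────────────────
8│♜ · ♝ ♛ ♚ ♝ ♞ ♜│8
7│♟ ♟ ♟ ♟ ♟ ♟ ♟ ♟│7
6│· · ♞ · · · · ·│6
5│· · · · · · · ·│5
4│· · · · · · · ·│4
3│· · ♘ · · · · ·│3
2│♙ ♙ ♙ ♙ ♙ ♙ ♙ ♙│2
1│♖ · ♗ ♕ ♔ ♗ ♘ ♖│1
  ─────────────────
  a b c d e f g h

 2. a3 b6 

  a b c d e f g h
  ─────────────────
8│♜ · ♝ ♛ ♚ ♝ ♞ ♜│8
7│♟ · ♟ ♟ ♟ ♟ ♟ ♟│7
6│· ♟ ♞ · · · · ·│6
5│· · · · · · · ·│5
4│· · · · · · · ·│4
3│♙ · ♘ · · · · ·│3
2│· ♙ ♙ ♙ ♙ ♙ ♙ ♙│2
1│♖ · ♗ ♕ ♔ ♗ ♘ ♖│1
  ─────────────────
  a b c d e f g h

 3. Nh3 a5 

  a b c d e f g h
  ─────────────────
8│♜ · ♝ ♛ ♚ ♝ ♞ ♜│8
7│· · ♟ ♟ ♟ ♟ ♟ ♟│7
6│· ♟ ♞ · · · · ·│6
5│♟ · · · · · · ·│5
4│· · · · · · · ·│4
3│♙ · ♘ · · · · ♘│3
2│· ♙ ♙ ♙ ♙ ♙ ♙ ♙│2
1│♖ · ♗ ♕ ♔ ♗ · ♖│1
  ─────────────────
  a b c d e f g h

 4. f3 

  a b c d e f g h
  ─────────────────
8│♜ · ♝ ♛ ♚ ♝ ♞ ♜│8
7│· · ♟ ♟ ♟ ♟ ♟ ♟│7
6│· ♟ ♞ · · · · ·│6
5│♟ · · · · · · ·│5
4│· · · · · · · ·│4
3│♙ · ♘ · · ♙ · ♘│3
2│· ♙ ♙ ♙ ♙ · ♙ ♙│2
1│♖ · ♗ ♕ ♔ ♗ · ♖│1
  ─────────────────
  a b c d e f g h


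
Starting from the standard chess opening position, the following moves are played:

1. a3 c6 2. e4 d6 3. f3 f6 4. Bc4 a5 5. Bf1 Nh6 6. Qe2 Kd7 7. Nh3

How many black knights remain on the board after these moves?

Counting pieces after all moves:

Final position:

  a b c d e f g h
  ─────────────────
8│♜ ♞ ♝ ♛ · ♝ · ♜│8
7│· ♟ · ♚ ♟ · ♟ ♟│7
6│· · ♟ ♟ · ♟ · ♞│6
5│♟ · · · · · · ·│5
4│· · · · ♙ · · ·│4
3│♙ · · · · ♙ · ♘│3
2│· ♙ ♙ ♙ ♕ · ♙ ♙│2
1│♖ ♘ ♗ · ♔ ♗ · ♖│1
  ─────────────────
  a b c d e f g h


2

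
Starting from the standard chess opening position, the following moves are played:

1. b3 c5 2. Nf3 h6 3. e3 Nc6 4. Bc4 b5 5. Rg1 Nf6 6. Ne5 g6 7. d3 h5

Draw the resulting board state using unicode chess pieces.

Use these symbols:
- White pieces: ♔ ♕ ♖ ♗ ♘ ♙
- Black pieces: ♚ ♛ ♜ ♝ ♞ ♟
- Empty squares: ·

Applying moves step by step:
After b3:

♜ ♞ ♝ ♛ ♚ ♝ ♞ ♜
♟ ♟ ♟ ♟ ♟ ♟ ♟ ♟
· · · · · · · ·
· · · · · · · ·
· · · · · · · ·
· ♙ · · · · · ·
♙ · ♙ ♙ ♙ ♙ ♙ ♙
♖ ♘ ♗ ♕ ♔ ♗ ♘ ♖


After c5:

♜ ♞ ♝ ♛ ♚ ♝ ♞ ♜
♟ ♟ · ♟ ♟ ♟ ♟ ♟
· · · · · · · ·
· · ♟ · · · · ·
· · · · · · · ·
· ♙ · · · · · ·
♙ · ♙ ♙ ♙ ♙ ♙ ♙
♖ ♘ ♗ ♕ ♔ ♗ ♘ ♖


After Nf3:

♜ ♞ ♝ ♛ ♚ ♝ ♞ ♜
♟ ♟ · ♟ ♟ ♟ ♟ ♟
· · · · · · · ·
· · ♟ · · · · ·
· · · · · · · ·
· ♙ · · · ♘ · ·
♙ · ♙ ♙ ♙ ♙ ♙ ♙
♖ ♘ ♗ ♕ ♔ ♗ · ♖


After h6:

♜ ♞ ♝ ♛ ♚ ♝ ♞ ♜
♟ ♟ · ♟ ♟ ♟ ♟ ·
· · · · · · · ♟
· · ♟ · · · · ·
· · · · · · · ·
· ♙ · · · ♘ · ·
♙ · ♙ ♙ ♙ ♙ ♙ ♙
♖ ♘ ♗ ♕ ♔ ♗ · ♖


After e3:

♜ ♞ ♝ ♛ ♚ ♝ ♞ ♜
♟ ♟ · ♟ ♟ ♟ ♟ ·
· · · · · · · ♟
· · ♟ · · · · ·
· · · · · · · ·
· ♙ · · ♙ ♘ · ·
♙ · ♙ ♙ · ♙ ♙ ♙
♖ ♘ ♗ ♕ ♔ ♗ · ♖


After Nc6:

♜ · ♝ ♛ ♚ ♝ ♞ ♜
♟ ♟ · ♟ ♟ ♟ ♟ ·
· · ♞ · · · · ♟
· · ♟ · · · · ·
· · · · · · · ·
· ♙ · · ♙ ♘ · ·
♙ · ♙ ♙ · ♙ ♙ ♙
♖ ♘ ♗ ♕ ♔ ♗ · ♖


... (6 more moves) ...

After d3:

♜ · ♝ ♛ ♚ ♝ · ♜
♟ · · ♟ ♟ ♟ · ·
· · ♞ · · ♞ ♟ ♟
· ♟ ♟ · ♘ · · ·
· · ♗ · · · · ·
· ♙ · ♙ ♙ · · ·
♙ · ♙ · · ♙ ♙ ♙
♖ ♘ ♗ ♕ ♔ · ♖ ·


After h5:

♜ · ♝ ♛ ♚ ♝ · ♜
♟ · · ♟ ♟ ♟ · ·
· · ♞ · · ♞ ♟ ·
· ♟ ♟ · ♘ · · ♟
· · ♗ · · · · ·
· ♙ · ♙ ♙ · · ·
♙ · ♙ · · ♙ ♙ ♙
♖ ♘ ♗ ♕ ♔ · ♖ ·



  a b c d e f g h
  ─────────────────
8│♜ · ♝ ♛ ♚ ♝ · ♜│8
7│♟ · · ♟ ♟ ♟ · ·│7
6│· · ♞ · · ♞ ♟ ·│6
5│· ♟ ♟ · ♘ · · ♟│5
4│· · ♗ · · · · ·│4
3│· ♙ · ♙ ♙ · · ·│3
2│♙ · ♙ · · ♙ ♙ ♙│2
1│♖ ♘ ♗ ♕ ♔ · ♖ ·│1
  ─────────────────
  a b c d e f g h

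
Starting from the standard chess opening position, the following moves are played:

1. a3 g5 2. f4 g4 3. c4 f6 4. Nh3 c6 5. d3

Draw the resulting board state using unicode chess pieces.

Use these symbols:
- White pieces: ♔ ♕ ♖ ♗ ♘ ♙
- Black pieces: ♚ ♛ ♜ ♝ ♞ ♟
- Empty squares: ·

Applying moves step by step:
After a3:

♜ ♞ ♝ ♛ ♚ ♝ ♞ ♜
♟ ♟ ♟ ♟ ♟ ♟ ♟ ♟
· · · · · · · ·
· · · · · · · ·
· · · · · · · ·
♙ · · · · · · ·
· ♙ ♙ ♙ ♙ ♙ ♙ ♙
♖ ♘ ♗ ♕ ♔ ♗ ♘ ♖


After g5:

♜ ♞ ♝ ♛ ♚ ♝ ♞ ♜
♟ ♟ ♟ ♟ ♟ ♟ · ♟
· · · · · · · ·
· · · · · · ♟ ·
· · · · · · · ·
♙ · · · · · · ·
· ♙ ♙ ♙ ♙ ♙ ♙ ♙
♖ ♘ ♗ ♕ ♔ ♗ ♘ ♖


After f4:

♜ ♞ ♝ ♛ ♚ ♝ ♞ ♜
♟ ♟ ♟ ♟ ♟ ♟ · ♟
· · · · · · · ·
· · · · · · ♟ ·
· · · · · ♙ · ·
♙ · · · · · · ·
· ♙ ♙ ♙ ♙ · ♙ ♙
♖ ♘ ♗ ♕ ♔ ♗ ♘ ♖


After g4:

♜ ♞ ♝ ♛ ♚ ♝ ♞ ♜
♟ ♟ ♟ ♟ ♟ ♟ · ♟
· · · · · · · ·
· · · · · · · ·
· · · · · ♙ ♟ ·
♙ · · · · · · ·
· ♙ ♙ ♙ ♙ · ♙ ♙
♖ ♘ ♗ ♕ ♔ ♗ ♘ ♖


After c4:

♜ ♞ ♝ ♛ ♚ ♝ ♞ ♜
♟ ♟ ♟ ♟ ♟ ♟ · ♟
· · · · · · · ·
· · · · · · · ·
· · ♙ · · ♙ ♟ ·
♙ · · · · · · ·
· ♙ · ♙ ♙ · ♙ ♙
♖ ♘ ♗ ♕ ♔ ♗ ♘ ♖


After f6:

♜ ♞ ♝ ♛ ♚ ♝ ♞ ♜
♟ ♟ ♟ ♟ ♟ · · ♟
· · · · · ♟ · ·
· · · · · · · ·
· · ♙ · · ♙ ♟ ·
♙ · · · · · · ·
· ♙ · ♙ ♙ · ♙ ♙
♖ ♘ ♗ ♕ ♔ ♗ ♘ ♖


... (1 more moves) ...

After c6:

♜ ♞ ♝ ♛ ♚ ♝ ♞ ♜
♟ ♟ · ♟ ♟ · · ♟
· · ♟ · · ♟ · ·
· · · · · · · ·
· · ♙ · · ♙ ♟ ·
♙ · · · · · · ♘
· ♙ · ♙ ♙ · ♙ ♙
♖ ♘ ♗ ♕ ♔ ♗ · ♖


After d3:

♜ ♞ ♝ ♛ ♚ ♝ ♞ ♜
♟ ♟ · ♟ ♟ · · ♟
· · ♟ · · ♟ · ·
· · · · · · · ·
· · ♙ · · ♙ ♟ ·
♙ · · ♙ · · · ♘
· ♙ · · ♙ · ♙ ♙
♖ ♘ ♗ ♕ ♔ ♗ · ♖



  a b c d e f g h
  ─────────────────
8│♜ ♞ ♝ ♛ ♚ ♝ ♞ ♜│8
7│♟ ♟ · ♟ ♟ · · ♟│7
6│· · ♟ · · ♟ · ·│6
5│· · · · · · · ·│5
4│· · ♙ · · ♙ ♟ ·│4
3│♙ · · ♙ · · · ♘│3
2│· ♙ · · ♙ · ♙ ♙│2
1│♖ ♘ ♗ ♕ ♔ ♗ · ♖│1
  ─────────────────
  a b c d e f g h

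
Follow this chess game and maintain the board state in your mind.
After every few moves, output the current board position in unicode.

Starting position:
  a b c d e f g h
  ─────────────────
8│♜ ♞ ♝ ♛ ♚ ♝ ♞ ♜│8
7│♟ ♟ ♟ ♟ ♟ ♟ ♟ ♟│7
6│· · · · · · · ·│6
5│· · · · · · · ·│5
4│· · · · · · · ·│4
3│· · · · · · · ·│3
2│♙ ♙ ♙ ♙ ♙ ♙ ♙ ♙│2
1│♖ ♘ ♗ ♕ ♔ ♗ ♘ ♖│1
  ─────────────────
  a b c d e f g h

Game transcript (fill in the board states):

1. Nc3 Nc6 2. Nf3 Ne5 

  a b c d e f g h
  ─────────────────
8│♜ · ♝ ♛ ♚ ♝ ♞ ♜│8
7│♟ ♟ ♟ ♟ ♟ ♟ ♟ ♟│7
6│· · · · · · · ·│6
5│· · · · ♞ · · ·│5
4│· · · · · · · ·│4
3│· · ♘ · · ♘ · ·│3
2│♙ ♙ ♙ ♙ ♙ ♙ ♙ ♙│2
1│♖ · ♗ ♕ ♔ ♗ · ♖│1
  ─────────────────
  a b c d e f g h

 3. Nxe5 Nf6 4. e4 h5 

  a b c d e f g h
  ─────────────────
8│♜ · ♝ ♛ ♚ ♝ · ♜│8
7│♟ ♟ ♟ ♟ ♟ ♟ ♟ ·│7
6│· · · · · ♞ · ·│6
5│· · · · ♘ · · ♟│5
4│· · · · ♙ · · ·│4
3│· · ♘ · · · · ·│3
2│♙ ♙ ♙ ♙ · ♙ ♙ ♙│2
1│♖ · ♗ ♕ ♔ ♗ · ♖│1
  ─────────────────
  a b c d e f g h

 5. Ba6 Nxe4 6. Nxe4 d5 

  a b c d e f g h
  ─────────────────
8│♜ · ♝ ♛ ♚ ♝ · ♜│8
7│♟ ♟ ♟ · ♟ ♟ ♟ ·│7
6│♗ · · · · · · ·│6
5│· · · ♟ ♘ · · ♟│5
4│· · · · ♘ · · ·│4
3│· · · · · · · ·│3
2│♙ ♙ ♙ ♙ · ♙ ♙ ♙│2
1│♖ · ♗ ♕ ♔ · · ♖│1
  ─────────────────
  a b c d e f g h

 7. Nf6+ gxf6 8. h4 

  a b c d e f g h
  ─────────────────
8│♜ · ♝ ♛ ♚ ♝ · ♜│8
7│♟ ♟ ♟ · ♟ ♟ · ·│7
6│♗ · · · · ♟ · ·│6
5│· · · ♟ ♘ · · ♟│5
4│· · · · · · · ♙│4
3│· · · · · · · ·│3
2│♙ ♙ ♙ ♙ · ♙ ♙ ·│2
1│♖ · ♗ ♕ ♔ · · ♖│1
  ─────────────────
  a b c d e f g h


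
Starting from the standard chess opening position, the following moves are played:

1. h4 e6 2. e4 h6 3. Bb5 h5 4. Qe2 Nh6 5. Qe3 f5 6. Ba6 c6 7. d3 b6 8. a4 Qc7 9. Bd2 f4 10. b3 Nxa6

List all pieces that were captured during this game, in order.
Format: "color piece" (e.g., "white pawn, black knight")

Tracking captures:
  Nxa6: captured white bishop

white bishop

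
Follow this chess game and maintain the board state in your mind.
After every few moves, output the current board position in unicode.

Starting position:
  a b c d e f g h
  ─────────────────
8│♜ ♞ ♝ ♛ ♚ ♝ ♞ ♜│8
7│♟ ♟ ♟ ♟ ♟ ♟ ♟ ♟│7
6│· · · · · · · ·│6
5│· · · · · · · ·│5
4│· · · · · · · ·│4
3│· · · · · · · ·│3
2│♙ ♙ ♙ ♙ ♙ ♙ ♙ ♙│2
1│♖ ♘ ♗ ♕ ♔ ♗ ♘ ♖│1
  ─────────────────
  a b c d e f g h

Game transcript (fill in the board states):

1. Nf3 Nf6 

  a b c d e f g h
  ─────────────────
8│♜ ♞ ♝ ♛ ♚ ♝ · ♜│8
7│♟ ♟ ♟ ♟ ♟ ♟ ♟ ♟│7
6│· · · · · ♞ · ·│6
5│· · · · · · · ·│5
4│· · · · · · · ·│4
3│· · · · · ♘ · ·│3
2│♙ ♙ ♙ ♙ ♙ ♙ ♙ ♙│2
1│♖ ♘ ♗ ♕ ♔ ♗ · ♖│1
  ─────────────────
  a b c d e f g h

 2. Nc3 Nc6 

  a b c d e f g h
  ─────────────────
8│♜ · ♝ ♛ ♚ ♝ · ♜│8
7│♟ ♟ ♟ ♟ ♟ ♟ ♟ ♟│7
6│· · ♞ · · ♞ · ·│6
5│· · · · · · · ·│5
4│· · · · · · · ·│4
3│· · ♘ · · ♘ · ·│3
2│♙ ♙ ♙ ♙ ♙ ♙ ♙ ♙│2
1│♖ · ♗ ♕ ♔ ♗ · ♖│1
  ─────────────────
  a b c d e f g h

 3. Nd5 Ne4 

  a b c d e f g h
  ─────────────────
8│♜ · ♝ ♛ ♚ ♝ · ♜│8
7│♟ ♟ ♟ ♟ ♟ ♟ ♟ ♟│7
6│· · ♞ · · · · ·│6
5│· · · ♘ · · · ·│5
4│· · · · ♞ · · ·│4
3│· · · · · ♘ · ·│3
2│♙ ♙ ♙ ♙ ♙ ♙ ♙ ♙│2
1│♖ · ♗ ♕ ♔ ♗ · ♖│1
  ─────────────────
  a b c d e f g h

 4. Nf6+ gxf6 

  a b c d e f g h
  ─────────────────
8│♜ · ♝ ♛ ♚ ♝ · ♜│8
7│♟ ♟ ♟ ♟ ♟ ♟ · ♟│7
6│· · ♞ · · ♟ · ·│6
5│· · · · · · · ·│5
4│· · · · ♞ · · ·│4
3│· · · · · ♘ · ·│3
2│♙ ♙ ♙ ♙ ♙ ♙ ♙ ♙│2
1│♖ · ♗ ♕ ♔ ♗ · ♖│1
  ─────────────────
  a b c d e f g h

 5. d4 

  a b c d e f g h
  ─────────────────
8│♜ · ♝ ♛ ♚ ♝ · ♜│8
7│♟ ♟ ♟ ♟ ♟ ♟ · ♟│7
6│· · ♞ · · ♟ · ·│6
5│· · · · · · · ·│5
4│· · · ♙ ♞ · · ·│4
3│· · · · · ♘ · ·│3
2│♙ ♙ ♙ · ♙ ♙ ♙ ♙│2
1│♖ · ♗ ♕ ♔ ♗ · ♖│1
  ─────────────────
  a b c d e f g h


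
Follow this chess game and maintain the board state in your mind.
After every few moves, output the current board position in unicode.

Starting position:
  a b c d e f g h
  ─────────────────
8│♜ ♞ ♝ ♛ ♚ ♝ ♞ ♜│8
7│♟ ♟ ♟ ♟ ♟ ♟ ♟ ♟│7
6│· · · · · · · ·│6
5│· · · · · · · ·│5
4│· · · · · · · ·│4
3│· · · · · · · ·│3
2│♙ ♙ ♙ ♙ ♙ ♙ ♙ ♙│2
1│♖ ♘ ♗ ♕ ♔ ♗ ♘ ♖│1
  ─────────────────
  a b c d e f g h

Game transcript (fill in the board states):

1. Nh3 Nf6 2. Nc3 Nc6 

  a b c d e f g h
  ─────────────────
8│♜ · ♝ ♛ ♚ ♝ · ♜│8
7│♟ ♟ ♟ ♟ ♟ ♟ ♟ ♟│7
6│· · ♞ · · ♞ · ·│6
5│· · · · · · · ·│5
4│· · · · · · · ·│4
3│· · ♘ · · · · ♘│3
2│♙ ♙ ♙ ♙ ♙ ♙ ♙ ♙│2
1│♖ · ♗ ♕ ♔ ♗ · ♖│1
  ─────────────────
  a b c d e f g h

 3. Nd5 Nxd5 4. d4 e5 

  a b c d e f g h
  ─────────────────
8│♜ · ♝ ♛ ♚ ♝ · ♜│8
7│♟ ♟ ♟ ♟ · ♟ ♟ ♟│7
6│· · ♞ · · · · ·│6
5│· · · ♞ ♟ · · ·│5
4│· · · ♙ · · · ·│4
3│· · · · · · · ♘│3
2│♙ ♙ ♙ · ♙ ♙ ♙ ♙│2
1│♖ · ♗ ♕ ♔ ♗ · ♖│1
  ─────────────────
  a b c d e f g h

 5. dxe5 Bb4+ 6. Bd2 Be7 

  a b c d e f g h
  ─────────────────
8│♜ · ♝ ♛ ♚ · · ♜│8
7│♟ ♟ ♟ ♟ ♝ ♟ ♟ ♟│7
6│· · ♞ · · · · ·│6
5│· · · ♞ ♙ · · ·│5
4│· · · · · · · ·│4
3│· · · · · · · ♘│3
2│♙ ♙ ♙ ♗ ♙ ♙ ♙ ♙│2
1│♖ · · ♕ ♔ ♗ · ♖│1
  ─────────────────
  a b c d e f g h

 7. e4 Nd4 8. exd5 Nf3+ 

  a b c d e f g h
  ─────────────────
8│♜ · ♝ ♛ ♚ · · ♜│8
7│♟ ♟ ♟ ♟ ♝ ♟ ♟ ♟│7
6│· · · · · · · ·│6
5│· · · ♙ ♙ · · ·│5
4│· · · · · · · ·│4
3│· · · · · ♞ · ♘│3
2│♙ ♙ ♙ ♗ · ♙ ♙ ♙│2
1│♖ · · ♕ ♔ ♗ · ♖│1
  ─────────────────
  a b c d e f g h



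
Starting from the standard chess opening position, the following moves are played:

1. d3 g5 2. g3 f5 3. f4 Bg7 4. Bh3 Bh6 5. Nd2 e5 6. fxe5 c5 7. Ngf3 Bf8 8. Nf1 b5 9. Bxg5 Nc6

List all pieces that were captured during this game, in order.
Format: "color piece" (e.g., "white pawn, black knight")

Tracking captures:
  fxe5: captured black pawn
  Bxg5: captured black pawn

black pawn, black pawn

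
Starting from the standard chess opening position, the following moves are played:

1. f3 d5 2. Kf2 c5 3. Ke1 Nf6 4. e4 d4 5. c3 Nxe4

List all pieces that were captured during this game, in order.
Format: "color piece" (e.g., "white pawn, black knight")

Tracking captures:
  Nxe4: captured white pawn

white pawn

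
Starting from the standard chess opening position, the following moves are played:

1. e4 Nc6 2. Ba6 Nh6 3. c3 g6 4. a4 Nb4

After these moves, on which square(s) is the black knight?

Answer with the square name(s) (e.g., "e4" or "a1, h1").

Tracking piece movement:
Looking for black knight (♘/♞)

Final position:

  a b c d e f g h
  ─────────────────
8│♜ · ♝ ♛ ♚ ♝ · ♜│8
7│♟ ♟ ♟ ♟ ♟ ♟ · ♟│7
6│♗ · · · · · ♟ ♞│6
5│· · · · · · · ·│5
4│♙ ♞ · · ♙ · · ·│4
3│· · ♙ · · · · ·│3
2│· ♙ · ♙ · ♙ ♙ ♙│2
1│♖ ♘ ♗ ♕ ♔ · ♘ ♖│1
  ─────────────────
  a b c d e f g h


b4, h6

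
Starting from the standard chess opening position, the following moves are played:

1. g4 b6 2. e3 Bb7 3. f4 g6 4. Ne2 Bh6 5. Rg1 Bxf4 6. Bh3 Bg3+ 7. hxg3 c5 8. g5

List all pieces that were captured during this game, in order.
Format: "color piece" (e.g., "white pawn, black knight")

Tracking captures:
  Bxf4: captured white pawn
  hxg3: captured black bishop

white pawn, black bishop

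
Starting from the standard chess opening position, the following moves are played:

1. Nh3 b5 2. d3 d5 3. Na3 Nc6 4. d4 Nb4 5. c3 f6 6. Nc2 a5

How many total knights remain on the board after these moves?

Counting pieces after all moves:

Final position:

  a b c d e f g h
  ─────────────────
8│♜ · ♝ ♛ ♚ ♝ ♞ ♜│8
7│· · ♟ · ♟ · ♟ ♟│7
6│· · · · · ♟ · ·│6
5│♟ ♟ · ♟ · · · ·│5
4│· ♞ · ♙ · · · ·│4
3│· · ♙ · · · · ♘│3
2│♙ ♙ ♘ · ♙ ♙ ♙ ♙│2
1│♖ · ♗ ♕ ♔ ♗ · ♖│1
  ─────────────────
  a b c d e f g h


4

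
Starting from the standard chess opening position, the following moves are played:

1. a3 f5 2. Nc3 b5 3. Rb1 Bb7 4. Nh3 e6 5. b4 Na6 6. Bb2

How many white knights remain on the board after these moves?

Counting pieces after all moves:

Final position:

  a b c d e f g h
  ─────────────────
8│♜ · · ♛ ♚ ♝ ♞ ♜│8
7│♟ ♝ ♟ ♟ · · ♟ ♟│7
6│♞ · · · ♟ · · ·│6
5│· ♟ · · · ♟ · ·│5
4│· ♙ · · · · · ·│4
3│♙ · ♘ · · · · ♘│3
2│· ♗ ♙ ♙ ♙ ♙ ♙ ♙│2
1│· ♖ · ♕ ♔ ♗ · ♖│1
  ─────────────────
  a b c d e f g h


2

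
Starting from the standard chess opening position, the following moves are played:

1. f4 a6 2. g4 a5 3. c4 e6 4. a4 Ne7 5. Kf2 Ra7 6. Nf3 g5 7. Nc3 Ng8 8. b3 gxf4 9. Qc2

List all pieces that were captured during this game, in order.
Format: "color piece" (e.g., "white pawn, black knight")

Tracking captures:
  gxf4: captured white pawn

white pawn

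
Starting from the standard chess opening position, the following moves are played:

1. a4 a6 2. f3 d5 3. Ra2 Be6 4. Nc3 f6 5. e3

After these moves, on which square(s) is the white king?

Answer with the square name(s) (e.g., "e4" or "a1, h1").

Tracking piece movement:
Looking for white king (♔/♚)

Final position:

  a b c d e f g h
  ─────────────────
8│♜ ♞ · ♛ ♚ ♝ ♞ ♜│8
7│· ♟ ♟ · ♟ · ♟ ♟│7
6│♟ · · · ♝ ♟ · ·│6
5│· · · ♟ · · · ·│5
4│♙ · · · · · · ·│4
3│· · ♘ · ♙ ♙ · ·│3
2│♖ ♙ ♙ ♙ · · ♙ ♙│2
1│· · ♗ ♕ ♔ ♗ ♘ ♖│1
  ─────────────────
  a b c d e f g h


e1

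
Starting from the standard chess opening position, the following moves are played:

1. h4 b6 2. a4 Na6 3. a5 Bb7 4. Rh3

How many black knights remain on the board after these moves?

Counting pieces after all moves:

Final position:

  a b c d e f g h
  ─────────────────
8│♜ · · ♛ ♚ ♝ ♞ ♜│8
7│♟ ♝ ♟ ♟ ♟ ♟ ♟ ♟│7
6│♞ ♟ · · · · · ·│6
5│♙ · · · · · · ·│5
4│· · · · · · · ♙│4
3│· · · · · · · ♖│3
2│· ♙ ♙ ♙ ♙ ♙ ♙ ·│2
1│♖ ♘ ♗ ♕ ♔ ♗ ♘ ·│1
  ─────────────────
  a b c d e f g h


2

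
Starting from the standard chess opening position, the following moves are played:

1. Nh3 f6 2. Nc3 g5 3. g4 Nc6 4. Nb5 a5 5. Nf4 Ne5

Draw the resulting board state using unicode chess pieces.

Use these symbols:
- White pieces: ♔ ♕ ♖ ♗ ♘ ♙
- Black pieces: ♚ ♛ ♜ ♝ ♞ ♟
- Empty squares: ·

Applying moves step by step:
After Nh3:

♜ ♞ ♝ ♛ ♚ ♝ ♞ ♜
♟ ♟ ♟ ♟ ♟ ♟ ♟ ♟
· · · · · · · ·
· · · · · · · ·
· · · · · · · ·
· · · · · · · ♘
♙ ♙ ♙ ♙ ♙ ♙ ♙ ♙
♖ ♘ ♗ ♕ ♔ ♗ · ♖


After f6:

♜ ♞ ♝ ♛ ♚ ♝ ♞ ♜
♟ ♟ ♟ ♟ ♟ · ♟ ♟
· · · · · ♟ · ·
· · · · · · · ·
· · · · · · · ·
· · · · · · · ♘
♙ ♙ ♙ ♙ ♙ ♙ ♙ ♙
♖ ♘ ♗ ♕ ♔ ♗ · ♖


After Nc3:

♜ ♞ ♝ ♛ ♚ ♝ ♞ ♜
♟ ♟ ♟ ♟ ♟ · ♟ ♟
· · · · · ♟ · ·
· · · · · · · ·
· · · · · · · ·
· · ♘ · · · · ♘
♙ ♙ ♙ ♙ ♙ ♙ ♙ ♙
♖ · ♗ ♕ ♔ ♗ · ♖


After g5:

♜ ♞ ♝ ♛ ♚ ♝ ♞ ♜
♟ ♟ ♟ ♟ ♟ · · ♟
· · · · · ♟ · ·
· · · · · · ♟ ·
· · · · · · · ·
· · ♘ · · · · ♘
♙ ♙ ♙ ♙ ♙ ♙ ♙ ♙
♖ · ♗ ♕ ♔ ♗ · ♖


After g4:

♜ ♞ ♝ ♛ ♚ ♝ ♞ ♜
♟ ♟ ♟ ♟ ♟ · · ♟
· · · · · ♟ · ·
· · · · · · ♟ ·
· · · · · · ♙ ·
· · ♘ · · · · ♘
♙ ♙ ♙ ♙ ♙ ♙ · ♙
♖ · ♗ ♕ ♔ ♗ · ♖


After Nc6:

♜ · ♝ ♛ ♚ ♝ ♞ ♜
♟ ♟ ♟ ♟ ♟ · · ♟
· · ♞ · · ♟ · ·
· · · · · · ♟ ·
· · · · · · ♙ ·
· · ♘ · · · · ♘
♙ ♙ ♙ ♙ ♙ ♙ · ♙
♖ · ♗ ♕ ♔ ♗ · ♖


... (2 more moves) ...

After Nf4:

♜ · ♝ ♛ ♚ ♝ ♞ ♜
· ♟ ♟ ♟ ♟ · · ♟
· · ♞ · · ♟ · ·
♟ ♘ · · · · ♟ ·
· · · · · ♘ ♙ ·
· · · · · · · ·
♙ ♙ ♙ ♙ ♙ ♙ · ♙
♖ · ♗ ♕ ♔ ♗ · ♖


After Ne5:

♜ · ♝ ♛ ♚ ♝ ♞ ♜
· ♟ ♟ ♟ ♟ · · ♟
· · · · · ♟ · ·
♟ ♘ · · ♞ · ♟ ·
· · · · · ♘ ♙ ·
· · · · · · · ·
♙ ♙ ♙ ♙ ♙ ♙ · ♙
♖ · ♗ ♕ ♔ ♗ · ♖



  a b c d e f g h
  ─────────────────
8│♜ · ♝ ♛ ♚ ♝ ♞ ♜│8
7│· ♟ ♟ ♟ ♟ · · ♟│7
6│· · · · · ♟ · ·│6
5│♟ ♘ · · ♞ · ♟ ·│5
4│· · · · · ♘ ♙ ·│4
3│· · · · · · · ·│3
2│♙ ♙ ♙ ♙ ♙ ♙ · ♙│2
1│♖ · ♗ ♕ ♔ ♗ · ♖│1
  ─────────────────
  a b c d e f g h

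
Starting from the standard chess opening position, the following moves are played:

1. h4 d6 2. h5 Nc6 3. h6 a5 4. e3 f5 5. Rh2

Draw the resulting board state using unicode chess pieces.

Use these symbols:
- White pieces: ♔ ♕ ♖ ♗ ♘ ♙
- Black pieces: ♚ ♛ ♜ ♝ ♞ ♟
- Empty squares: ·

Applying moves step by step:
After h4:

♜ ♞ ♝ ♛ ♚ ♝ ♞ ♜
♟ ♟ ♟ ♟ ♟ ♟ ♟ ♟
· · · · · · · ·
· · · · · · · ·
· · · · · · · ♙
· · · · · · · ·
♙ ♙ ♙ ♙ ♙ ♙ ♙ ·
♖ ♘ ♗ ♕ ♔ ♗ ♘ ♖


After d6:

♜ ♞ ♝ ♛ ♚ ♝ ♞ ♜
♟ ♟ ♟ · ♟ ♟ ♟ ♟
· · · ♟ · · · ·
· · · · · · · ·
· · · · · · · ♙
· · · · · · · ·
♙ ♙ ♙ ♙ ♙ ♙ ♙ ·
♖ ♘ ♗ ♕ ♔ ♗ ♘ ♖


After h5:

♜ ♞ ♝ ♛ ♚ ♝ ♞ ♜
♟ ♟ ♟ · ♟ ♟ ♟ ♟
· · · ♟ · · · ·
· · · · · · · ♙
· · · · · · · ·
· · · · · · · ·
♙ ♙ ♙ ♙ ♙ ♙ ♙ ·
♖ ♘ ♗ ♕ ♔ ♗ ♘ ♖


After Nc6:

♜ · ♝ ♛ ♚ ♝ ♞ ♜
♟ ♟ ♟ · ♟ ♟ ♟ ♟
· · ♞ ♟ · · · ·
· · · · · · · ♙
· · · · · · · ·
· · · · · · · ·
♙ ♙ ♙ ♙ ♙ ♙ ♙ ·
♖ ♘ ♗ ♕ ♔ ♗ ♘ ♖


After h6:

♜ · ♝ ♛ ♚ ♝ ♞ ♜
♟ ♟ ♟ · ♟ ♟ ♟ ♟
· · ♞ ♟ · · · ♙
· · · · · · · ·
· · · · · · · ·
· · · · · · · ·
♙ ♙ ♙ ♙ ♙ ♙ ♙ ·
♖ ♘ ♗ ♕ ♔ ♗ ♘ ♖


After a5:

♜ · ♝ ♛ ♚ ♝ ♞ ♜
· ♟ ♟ · ♟ ♟ ♟ ♟
· · ♞ ♟ · · · ♙
♟ · · · · · · ·
· · · · · · · ·
· · · · · · · ·
♙ ♙ ♙ ♙ ♙ ♙ ♙ ·
♖ ♘ ♗ ♕ ♔ ♗ ♘ ♖


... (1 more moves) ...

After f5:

♜ · ♝ ♛ ♚ ♝ ♞ ♜
· ♟ ♟ · ♟ · ♟ ♟
· · ♞ ♟ · · · ♙
♟ · · · · ♟ · ·
· · · · · · · ·
· · · · ♙ · · ·
♙ ♙ ♙ ♙ · ♙ ♙ ·
♖ ♘ ♗ ♕ ♔ ♗ ♘ ♖


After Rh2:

♜ · ♝ ♛ ♚ ♝ ♞ ♜
· ♟ ♟ · ♟ · ♟ ♟
· · ♞ ♟ · · · ♙
♟ · · · · ♟ · ·
· · · · · · · ·
· · · · ♙ · · ·
♙ ♙ ♙ ♙ · ♙ ♙ ♖
♖ ♘ ♗ ♕ ♔ ♗ ♘ ·



  a b c d e f g h
  ─────────────────
8│♜ · ♝ ♛ ♚ ♝ ♞ ♜│8
7│· ♟ ♟ · ♟ · ♟ ♟│7
6│· · ♞ ♟ · · · ♙│6
5│♟ · · · · ♟ · ·│5
4│· · · · · · · ·│4
3│· · · · ♙ · · ·│3
2│♙ ♙ ♙ ♙ · ♙ ♙ ♖│2
1│♖ ♘ ♗ ♕ ♔ ♗ ♘ ·│1
  ─────────────────
  a b c d e f g h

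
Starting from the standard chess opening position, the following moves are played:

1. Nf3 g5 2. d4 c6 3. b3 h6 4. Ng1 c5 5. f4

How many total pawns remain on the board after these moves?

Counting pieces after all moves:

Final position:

  a b c d e f g h
  ─────────────────
8│♜ ♞ ♝ ♛ ♚ ♝ ♞ ♜│8
7│♟ ♟ · ♟ ♟ ♟ · ·│7
6│· · · · · · · ♟│6
5│· · ♟ · · · ♟ ·│5
4│· · · ♙ · ♙ · ·│4
3│· ♙ · · · · · ·│3
2│♙ · ♙ · ♙ · ♙ ♙│2
1│♖ ♘ ♗ ♕ ♔ ♗ ♘ ♖│1
  ─────────────────
  a b c d e f g h


16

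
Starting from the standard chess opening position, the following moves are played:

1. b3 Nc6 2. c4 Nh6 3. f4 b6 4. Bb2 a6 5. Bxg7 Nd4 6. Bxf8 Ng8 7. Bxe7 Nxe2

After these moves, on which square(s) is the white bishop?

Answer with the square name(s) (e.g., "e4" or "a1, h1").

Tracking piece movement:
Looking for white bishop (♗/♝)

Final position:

  a b c d e f g h
  ─────────────────
8│♜ · ♝ ♛ ♚ · ♞ ♜│8
7│· · ♟ ♟ ♗ ♟ · ♟│7
6│♟ ♟ · · · · · ·│6
5│· · · · · · · ·│5
4│· · ♙ · · ♙ · ·│4
3│· ♙ · · · · · ·│3
2│♙ · · ♙ ♞ · ♙ ♙│2
1│♖ ♘ · ♕ ♔ ♗ ♘ ♖│1
  ─────────────────
  a b c d e f g h


e7, f1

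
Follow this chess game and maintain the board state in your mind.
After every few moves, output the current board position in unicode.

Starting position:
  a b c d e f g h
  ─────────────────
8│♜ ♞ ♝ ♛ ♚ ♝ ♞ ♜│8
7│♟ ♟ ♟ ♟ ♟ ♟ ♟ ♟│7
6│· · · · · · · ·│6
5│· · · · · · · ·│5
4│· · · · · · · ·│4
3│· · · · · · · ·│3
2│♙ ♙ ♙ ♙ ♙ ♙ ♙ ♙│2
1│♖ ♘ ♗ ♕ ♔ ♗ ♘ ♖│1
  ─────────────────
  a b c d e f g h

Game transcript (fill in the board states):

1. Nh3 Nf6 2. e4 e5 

  a b c d e f g h
  ─────────────────
8│♜ ♞ ♝ ♛ ♚ ♝ · ♜│8
7│♟ ♟ ♟ ♟ · ♟ ♟ ♟│7
6│· · · · · ♞ · ·│6
5│· · · · ♟ · · ·│5
4│· · · · ♙ · · ·│4
3│· · · · · · · ♘│3
2│♙ ♙ ♙ ♙ · ♙ ♙ ♙│2
1│♖ ♘ ♗ ♕ ♔ ♗ · ♖│1
  ─────────────────
  a b c d e f g h

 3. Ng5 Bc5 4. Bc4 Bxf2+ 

  a b c d e f g h
  ─────────────────
8│♜ ♞ ♝ ♛ ♚ · · ♜│8
7│♟ ♟ ♟ ♟ · ♟ ♟ ♟│7
6│· · · · · ♞ · ·│6
5│· · · · ♟ · ♘ ·│5
4│· · ♗ · ♙ · · ·│4
3│· · · · · · · ·│3
2│♙ ♙ ♙ ♙ · ♝ ♙ ♙│2
1│♖ ♘ ♗ ♕ ♔ · · ♖│1
  ─────────────────
  a b c d e f g h

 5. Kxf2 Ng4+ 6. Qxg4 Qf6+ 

  a b c d e f g h
  ─────────────────
8│♜ ♞ ♝ · ♚ · · ♜│8
7│♟ ♟ ♟ ♟ · ♟ ♟ ♟│7
6│· · · · · ♛ · ·│6
5│· · · · ♟ · ♘ ·│5
4│· · ♗ · ♙ · ♕ ·│4
3│· · · · · · · ·│3
2│♙ ♙ ♙ ♙ · ♔ ♙ ♙│2
1│♖ ♘ ♗ · · · · ♖│1
  ─────────────────
  a b c d e f g h

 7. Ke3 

  a b c d e f g h
  ─────────────────
8│♜ ♞ ♝ · ♚ · · ♜│8
7│♟ ♟ ♟ ♟ · ♟ ♟ ♟│7
6│· · · · · ♛ · ·│6
5│· · · · ♟ · ♘ ·│5
4│· · ♗ · ♙ · ♕ ·│4
3│· · · · ♔ · · ·│3
2│♙ ♙ ♙ ♙ · · ♙ ♙│2
1│♖ ♘ ♗ · · · · ♖│1
  ─────────────────
  a b c d e f g h


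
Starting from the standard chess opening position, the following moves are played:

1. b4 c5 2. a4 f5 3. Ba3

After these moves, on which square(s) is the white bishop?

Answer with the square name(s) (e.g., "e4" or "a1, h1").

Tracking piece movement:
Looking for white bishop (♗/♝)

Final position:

  a b c d e f g h
  ─────────────────
8│♜ ♞ ♝ ♛ ♚ ♝ ♞ ♜│8
7│♟ ♟ · ♟ ♟ · ♟ ♟│7
6│· · · · · · · ·│6
5│· · ♟ · · ♟ · ·│5
4│♙ ♙ · · · · · ·│4
3│♗ · · · · · · ·│3
2│· · ♙ ♙ ♙ ♙ ♙ ♙│2
1│♖ ♘ · ♕ ♔ ♗ ♘ ♖│1
  ─────────────────
  a b c d e f g h


a3, f1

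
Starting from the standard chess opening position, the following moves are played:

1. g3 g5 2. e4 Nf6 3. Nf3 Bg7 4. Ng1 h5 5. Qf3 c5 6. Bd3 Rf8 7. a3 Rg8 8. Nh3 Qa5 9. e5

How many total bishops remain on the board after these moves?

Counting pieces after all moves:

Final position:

  a b c d e f g h
  ─────────────────
8│♜ ♞ ♝ · ♚ · ♜ ·│8
7│♟ ♟ · ♟ ♟ ♟ ♝ ·│7
6│· · · · · ♞ · ·│6
5│♛ · ♟ · ♙ · ♟ ♟│5
4│· · · · · · · ·│4
3│♙ · · ♗ · ♕ ♙ ♘│3
2│· ♙ ♙ ♙ · ♙ · ♙│2
1│♖ ♘ ♗ · ♔ · · ♖│1
  ─────────────────
  a b c d e f g h


4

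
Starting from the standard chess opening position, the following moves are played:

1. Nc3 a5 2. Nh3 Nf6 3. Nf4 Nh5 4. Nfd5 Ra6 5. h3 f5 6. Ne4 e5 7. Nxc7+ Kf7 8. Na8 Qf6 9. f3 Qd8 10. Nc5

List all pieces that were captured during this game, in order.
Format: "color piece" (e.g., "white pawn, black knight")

Tracking captures:
  Nxc7+: captured black pawn

black pawn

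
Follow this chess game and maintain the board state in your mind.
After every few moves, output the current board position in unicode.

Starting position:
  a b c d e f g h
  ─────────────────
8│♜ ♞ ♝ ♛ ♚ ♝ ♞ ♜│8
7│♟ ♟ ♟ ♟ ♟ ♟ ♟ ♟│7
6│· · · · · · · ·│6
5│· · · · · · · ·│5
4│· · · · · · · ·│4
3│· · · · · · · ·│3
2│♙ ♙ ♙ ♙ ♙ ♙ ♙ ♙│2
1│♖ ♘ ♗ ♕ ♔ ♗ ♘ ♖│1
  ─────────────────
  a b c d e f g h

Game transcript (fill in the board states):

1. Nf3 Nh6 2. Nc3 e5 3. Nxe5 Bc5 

  a b c d e f g h
  ─────────────────
8│♜ ♞ ♝ ♛ ♚ · · ♜│8
7│♟ ♟ ♟ ♟ · ♟ ♟ ♟│7
6│· · · · · · · ♞│6
5│· · ♝ · ♘ · · ·│5
4│· · · · · · · ·│4
3│· · ♘ · · · · ·│3
2│♙ ♙ ♙ ♙ ♙ ♙ ♙ ♙│2
1│♖ · ♗ ♕ ♔ ♗ · ♖│1
  ─────────────────
  a b c d e f g h

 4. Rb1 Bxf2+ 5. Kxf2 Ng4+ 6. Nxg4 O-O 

  a b c d e f g h
  ─────────────────
8│♜ ♞ ♝ ♛ · ♜ ♚ ·│8
7│♟ ♟ ♟ ♟ · ♟ ♟ ♟│7
6│· · · · · · · ·│6
5│· · · · · · · ·│5
4│· · · · · · ♘ ·│4
3│· · ♘ · · · · ·│3
2│♙ ♙ ♙ ♙ ♙ ♔ ♙ ♙│2
1│· ♖ ♗ ♕ · ♗ · ♖│1
  ─────────────────
  a b c d e f g h

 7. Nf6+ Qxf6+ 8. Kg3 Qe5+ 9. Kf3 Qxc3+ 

  a b c d e f g h
  ─────────────────
8│♜ ♞ ♝ · · ♜ ♚ ·│8
7│♟ ♟ ♟ ♟ · ♟ ♟ ♟│7
6│· · · · · · · ·│6
5│· · · · · · · ·│5
4│· · · · · · · ·│4
3│· · ♛ · · ♔ · ·│3
2│♙ ♙ ♙ ♙ ♙ · ♙ ♙│2
1│· ♖ ♗ ♕ · ♗ · ♖│1
  ─────────────────
  a b c d e f g h

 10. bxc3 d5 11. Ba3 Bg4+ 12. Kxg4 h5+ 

  a b c d e f g h
  ─────────────────
8│♜ ♞ · · · ♜ ♚ ·│8
7│♟ ♟ ♟ · · ♟ ♟ ·│7
6│· · · · · · · ·│6
5│· · · ♟ · · · ♟│5
4│· · · · · · ♔ ·│4
3│♗ · ♙ · · · · ·│3
2│♙ · ♙ ♙ ♙ · ♙ ♙│2
1│· ♖ · ♕ · ♗ · ♖│1
  ─────────────────
  a b c d e f g h

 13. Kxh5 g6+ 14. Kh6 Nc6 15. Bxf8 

  a b c d e f g h
  ─────────────────
8│♜ · · · · ♗ ♚ ·│8
7│♟ ♟ ♟ · · ♟ · ·│7
6│· · ♞ · · · ♟ ♔│6
5│· · · ♟ · · · ·│5
4│· · · · · · · ·│4
3│· · ♙ · · · · ·│3
2│♙ · ♙ ♙ ♙ · ♙ ♙│2
1│· ♖ · ♕ · ♗ · ♖│1
  ─────────────────
  a b c d e f g h


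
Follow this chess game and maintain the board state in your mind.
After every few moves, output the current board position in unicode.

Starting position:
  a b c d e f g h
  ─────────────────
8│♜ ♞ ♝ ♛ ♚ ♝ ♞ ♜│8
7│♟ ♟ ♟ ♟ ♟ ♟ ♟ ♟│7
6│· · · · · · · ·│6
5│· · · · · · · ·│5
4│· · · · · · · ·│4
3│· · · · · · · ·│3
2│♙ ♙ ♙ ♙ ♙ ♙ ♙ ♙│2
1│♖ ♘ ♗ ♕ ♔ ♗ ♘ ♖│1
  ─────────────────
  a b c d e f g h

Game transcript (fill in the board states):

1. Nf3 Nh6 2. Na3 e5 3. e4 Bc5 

  a b c d e f g h
  ─────────────────
8│♜ ♞ ♝ ♛ ♚ · · ♜│8
7│♟ ♟ ♟ ♟ · ♟ ♟ ♟│7
6│· · · · · · · ♞│6
5│· · ♝ · ♟ · · ·│5
4│· · · · ♙ · · ·│4
3│♘ · · · · ♘ · ·│3
2│♙ ♙ ♙ ♙ · ♙ ♙ ♙│2
1│♖ · ♗ ♕ ♔ ♗ · ♖│1
  ─────────────────
  a b c d e f g h

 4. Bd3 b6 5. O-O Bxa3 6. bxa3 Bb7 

  a b c d e f g h
  ─────────────────
8│♜ ♞ · ♛ ♚ · · ♜│8
7│♟ ♝ ♟ ♟ · ♟ ♟ ♟│7
6│· ♟ · · · · · ♞│6
5│· · · · ♟ · · ·│5
4│· · · · ♙ · · ·│4
3│♙ · · ♗ · ♘ · ·│3
2│♙ · ♙ ♙ · ♙ ♙ ♙│2
1│♖ · ♗ ♕ · ♖ ♔ ·│1
  ─────────────────
  a b c d e f g h

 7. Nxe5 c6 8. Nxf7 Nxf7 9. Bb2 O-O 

  a b c d e f g h
  ─────────────────
8│♜ ♞ · ♛ · ♜ ♚ ·│8
7│♟ ♝ · ♟ · ♞ ♟ ♟│7
6│· ♟ ♟ · · · · ·│6
5│· · · · · · · ·│5
4│· · · · ♙ · · ·│4
3│♙ · · ♗ · · · ·│3
2│♙ ♗ ♙ ♙ · ♙ ♙ ♙│2
1│♖ · · ♕ · ♖ ♔ ·│1
  ─────────────────
  a b c d e f g h

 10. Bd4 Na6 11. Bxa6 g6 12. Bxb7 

  a b c d e f g h
  ─────────────────
8│♜ · · ♛ · ♜ ♚ ·│8
7│♟ ♗ · ♟ · ♞ · ♟│7
6│· ♟ ♟ · · · ♟ ·│6
5│· · · · · · · ·│5
4│· · · ♗ ♙ · · ·│4
3│♙ · · · · · · ·│3
2│♙ · ♙ ♙ · ♙ ♙ ♙│2
1│♖ · · ♕ · ♖ ♔ ·│1
  ─────────────────
  a b c d e f g h
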